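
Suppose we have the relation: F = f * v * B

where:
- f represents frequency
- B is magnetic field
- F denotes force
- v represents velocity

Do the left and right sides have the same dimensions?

No

f (frequency) has dimensions [T^-1].
B (magnetic field) has dimensions [I^-1 M T^-2].
F (force) has dimensions [L M T^-2].
v (velocity) has dimensions [L T^-1].

Left side: [L M T^-2]
Right side: [I^-1 L M T^-4]

The two sides have different dimensions, so the equation is NOT dimensionally consistent.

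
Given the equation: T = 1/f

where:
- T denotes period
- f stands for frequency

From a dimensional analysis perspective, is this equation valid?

Yes

T (period) has dimensions [T].
f (frequency) has dimensions [T^-1].

Left side: [T]
Right side: [T]

Both sides have the same dimensions, so the equation is dimensionally consistent.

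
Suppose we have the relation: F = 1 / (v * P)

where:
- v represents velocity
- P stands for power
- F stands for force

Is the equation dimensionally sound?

No

v (velocity) has dimensions [L T^-1].
P (power) has dimensions [L^2 M T^-3].
F (force) has dimensions [L M T^-2].

Left side: [L M T^-2]
Right side: [L^-3 M^-1 T^4]

The two sides have different dimensions, so the equation is NOT dimensionally consistent.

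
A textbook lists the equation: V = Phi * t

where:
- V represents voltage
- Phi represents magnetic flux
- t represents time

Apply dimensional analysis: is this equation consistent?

No

V (voltage) has dimensions [I^-1 L^2 M T^-3].
Phi (magnetic flux) has dimensions [I^-1 L^2 M T^-2].
t (time) has dimensions [T].

Left side: [I^-1 L^2 M T^-3]
Right side: [I^-1 L^2 M T^-1]

The two sides have different dimensions, so the equation is NOT dimensionally consistent.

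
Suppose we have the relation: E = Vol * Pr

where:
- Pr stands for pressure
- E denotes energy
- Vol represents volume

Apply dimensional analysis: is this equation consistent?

Yes

Pr (pressure) has dimensions [L^-1 M T^-2].
E (energy) has dimensions [L^2 M T^-2].
Vol (volume) has dimensions [L^3].

Left side: [L^2 M T^-2]
Right side: [L^2 M T^-2]

Both sides have the same dimensions, so the equation is dimensionally consistent.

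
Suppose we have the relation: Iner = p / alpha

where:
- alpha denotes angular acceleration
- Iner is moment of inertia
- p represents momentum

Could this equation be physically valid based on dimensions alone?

No

alpha (angular acceleration) has dimensions [T^-2].
Iner (moment of inertia) has dimensions [L^2 M].
p (momentum) has dimensions [L M T^-1].

Left side: [L^2 M]
Right side: [L M T]

The two sides have different dimensions, so the equation is NOT dimensionally consistent.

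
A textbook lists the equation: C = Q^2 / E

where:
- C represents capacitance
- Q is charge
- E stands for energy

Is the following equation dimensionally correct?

Yes

C (capacitance) has dimensions [I^2 L^-2 M^-1 T^4].
Q (charge) has dimensions [I T].
E (energy) has dimensions [L^2 M T^-2].

Left side: [I^2 L^-2 M^-1 T^4]
Right side: [I^2 L^-2 M^-1 T^4]

Both sides have the same dimensions, so the equation is dimensionally consistent.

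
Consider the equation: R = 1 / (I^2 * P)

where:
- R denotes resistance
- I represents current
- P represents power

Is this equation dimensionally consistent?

No

R (resistance) has dimensions [I^-2 L^2 M T^-3].
I (current) has dimensions [I].
P (power) has dimensions [L^2 M T^-3].

Left side: [I^-2 L^2 M T^-3]
Right side: [I^-2 L^-2 M^-1 T^3]

The two sides have different dimensions, so the equation is NOT dimensionally consistent.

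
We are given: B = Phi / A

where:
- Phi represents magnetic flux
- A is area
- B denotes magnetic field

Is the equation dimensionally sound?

Yes

Phi (magnetic flux) has dimensions [I^-1 L^2 M T^-2].
A (area) has dimensions [L^2].
B (magnetic field) has dimensions [I^-1 M T^-2].

Left side: [I^-1 M T^-2]
Right side: [I^-1 M T^-2]

Both sides have the same dimensions, so the equation is dimensionally consistent.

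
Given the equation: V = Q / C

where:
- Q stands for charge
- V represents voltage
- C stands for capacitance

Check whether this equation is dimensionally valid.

Yes

Q (charge) has dimensions [I T].
V (voltage) has dimensions [I^-1 L^2 M T^-3].
C (capacitance) has dimensions [I^2 L^-2 M^-1 T^4].

Left side: [I^-1 L^2 M T^-3]
Right side: [I^-1 L^2 M T^-3]

Both sides have the same dimensions, so the equation is dimensionally consistent.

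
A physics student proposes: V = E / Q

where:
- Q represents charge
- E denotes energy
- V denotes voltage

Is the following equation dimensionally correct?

Yes

Q (charge) has dimensions [I T].
E (energy) has dimensions [L^2 M T^-2].
V (voltage) has dimensions [I^-1 L^2 M T^-3].

Left side: [I^-1 L^2 M T^-3]
Right side: [I^-1 L^2 M T^-3]

Both sides have the same dimensions, so the equation is dimensionally consistent.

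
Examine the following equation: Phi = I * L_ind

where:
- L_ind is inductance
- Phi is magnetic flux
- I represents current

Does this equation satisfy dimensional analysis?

Yes

L_ind (inductance) has dimensions [I^-2 L^2 M T^-2].
Phi (magnetic flux) has dimensions [I^-1 L^2 M T^-2].
I (current) has dimensions [I].

Left side: [I^-1 L^2 M T^-2]
Right side: [I^-1 L^2 M T^-2]

Both sides have the same dimensions, so the equation is dimensionally consistent.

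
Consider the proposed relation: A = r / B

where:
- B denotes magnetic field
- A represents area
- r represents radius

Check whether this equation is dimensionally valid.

No

B (magnetic field) has dimensions [I^-1 M T^-2].
A (area) has dimensions [L^2].
r (radius) has dimensions [L].

Left side: [L^2]
Right side: [I L M^-1 T^2]

The two sides have different dimensions, so the equation is NOT dimensionally consistent.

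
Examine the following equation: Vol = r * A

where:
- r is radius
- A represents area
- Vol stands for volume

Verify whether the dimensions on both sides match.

Yes

r (radius) has dimensions [L].
A (area) has dimensions [L^2].
Vol (volume) has dimensions [L^3].

Left side: [L^3]
Right side: [L^3]

Both sides have the same dimensions, so the equation is dimensionally consistent.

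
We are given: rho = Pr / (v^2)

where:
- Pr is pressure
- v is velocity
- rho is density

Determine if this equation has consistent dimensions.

Yes

Pr (pressure) has dimensions [L^-1 M T^-2].
v (velocity) has dimensions [L T^-1].
rho (density) has dimensions [L^-3 M].

Left side: [L^-3 M]
Right side: [L^-3 M]

Both sides have the same dimensions, so the equation is dimensionally consistent.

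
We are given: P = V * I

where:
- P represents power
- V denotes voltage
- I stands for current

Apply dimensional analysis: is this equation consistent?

Yes

P (power) has dimensions [L^2 M T^-3].
V (voltage) has dimensions [I^-1 L^2 M T^-3].
I (current) has dimensions [I].

Left side: [L^2 M T^-3]
Right side: [L^2 M T^-3]

Both sides have the same dimensions, so the equation is dimensionally consistent.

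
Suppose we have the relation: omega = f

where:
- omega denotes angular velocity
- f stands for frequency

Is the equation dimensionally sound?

Yes

omega (angular velocity) has dimensions [T^-1].
f (frequency) has dimensions [T^-1].

Left side: [T^-1]
Right side: [T^-1]

Both sides have the same dimensions, so the equation is dimensionally consistent.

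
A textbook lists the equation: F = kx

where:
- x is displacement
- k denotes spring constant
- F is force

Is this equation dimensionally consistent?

Yes

x (displacement) has dimensions [L].
k (spring constant) has dimensions [M T^-2].
F (force) has dimensions [L M T^-2].

Left side: [L M T^-2]
Right side: [L M T^-2]

Both sides have the same dimensions, so the equation is dimensionally consistent.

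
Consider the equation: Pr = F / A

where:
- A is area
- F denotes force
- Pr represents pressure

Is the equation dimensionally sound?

Yes

A (area) has dimensions [L^2].
F (force) has dimensions [L M T^-2].
Pr (pressure) has dimensions [L^-1 M T^-2].

Left side: [L^-1 M T^-2]
Right side: [L^-1 M T^-2]

Both sides have the same dimensions, so the equation is dimensionally consistent.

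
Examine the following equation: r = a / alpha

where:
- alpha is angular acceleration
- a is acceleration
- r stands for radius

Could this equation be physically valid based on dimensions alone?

Yes

alpha (angular acceleration) has dimensions [T^-2].
a (acceleration) has dimensions [L T^-2].
r (radius) has dimensions [L].

Left side: [L]
Right side: [L]

Both sides have the same dimensions, so the equation is dimensionally consistent.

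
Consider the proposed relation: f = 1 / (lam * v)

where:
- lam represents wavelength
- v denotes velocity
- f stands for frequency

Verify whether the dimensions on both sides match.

No

lam (wavelength) has dimensions [L].
v (velocity) has dimensions [L T^-1].
f (frequency) has dimensions [T^-1].

Left side: [T^-1]
Right side: [L^-2 T]

The two sides have different dimensions, so the equation is NOT dimensionally consistent.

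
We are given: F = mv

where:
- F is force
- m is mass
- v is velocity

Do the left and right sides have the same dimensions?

No

F (force) has dimensions [L M T^-2].
m (mass) has dimensions [M].
v (velocity) has dimensions [L T^-1].

Left side: [L M T^-2]
Right side: [L M T^-1]

The two sides have different dimensions, so the equation is NOT dimensionally consistent.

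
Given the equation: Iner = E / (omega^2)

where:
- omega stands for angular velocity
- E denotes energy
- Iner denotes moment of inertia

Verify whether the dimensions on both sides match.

Yes

omega (angular velocity) has dimensions [T^-1].
E (energy) has dimensions [L^2 M T^-2].
Iner (moment of inertia) has dimensions [L^2 M].

Left side: [L^2 M]
Right side: [L^2 M]

Both sides have the same dimensions, so the equation is dimensionally consistent.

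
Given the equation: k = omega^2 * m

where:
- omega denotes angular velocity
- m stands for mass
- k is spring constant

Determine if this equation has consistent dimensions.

Yes

omega (angular velocity) has dimensions [T^-1].
m (mass) has dimensions [M].
k (spring constant) has dimensions [M T^-2].

Left side: [M T^-2]
Right side: [M T^-2]

Both sides have the same dimensions, so the equation is dimensionally consistent.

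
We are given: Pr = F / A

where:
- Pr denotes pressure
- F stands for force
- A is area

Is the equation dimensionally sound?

Yes

Pr (pressure) has dimensions [L^-1 M T^-2].
F (force) has dimensions [L M T^-2].
A (area) has dimensions [L^2].

Left side: [L^-1 M T^-2]
Right side: [L^-1 M T^-2]

Both sides have the same dimensions, so the equation is dimensionally consistent.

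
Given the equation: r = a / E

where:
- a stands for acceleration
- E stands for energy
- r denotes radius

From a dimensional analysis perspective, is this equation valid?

No

a (acceleration) has dimensions [L T^-2].
E (energy) has dimensions [L^2 M T^-2].
r (radius) has dimensions [L].

Left side: [L]
Right side: [L^-1 M^-1]

The two sides have different dimensions, so the equation is NOT dimensionally consistent.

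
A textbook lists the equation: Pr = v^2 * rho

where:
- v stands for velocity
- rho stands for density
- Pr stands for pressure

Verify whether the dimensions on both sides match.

Yes

v (velocity) has dimensions [L T^-1].
rho (density) has dimensions [L^-3 M].
Pr (pressure) has dimensions [L^-1 M T^-2].

Left side: [L^-1 M T^-2]
Right side: [L^-1 M T^-2]

Both sides have the same dimensions, so the equation is dimensionally consistent.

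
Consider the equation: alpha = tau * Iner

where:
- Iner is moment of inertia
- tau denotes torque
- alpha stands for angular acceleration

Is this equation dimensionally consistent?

No

Iner (moment of inertia) has dimensions [L^2 M].
tau (torque) has dimensions [L^2 M T^-2].
alpha (angular acceleration) has dimensions [T^-2].

Left side: [T^-2]
Right side: [L^4 M^2 T^-2]

The two sides have different dimensions, so the equation is NOT dimensionally consistent.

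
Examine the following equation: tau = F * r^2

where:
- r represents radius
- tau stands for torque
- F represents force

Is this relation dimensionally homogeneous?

No

r (radius) has dimensions [L].
tau (torque) has dimensions [L^2 M T^-2].
F (force) has dimensions [L M T^-2].

Left side: [L^2 M T^-2]
Right side: [L^3 M T^-2]

The two sides have different dimensions, so the equation is NOT dimensionally consistent.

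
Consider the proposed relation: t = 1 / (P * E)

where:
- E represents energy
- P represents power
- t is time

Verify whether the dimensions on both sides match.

No

E (energy) has dimensions [L^2 M T^-2].
P (power) has dimensions [L^2 M T^-3].
t (time) has dimensions [T].

Left side: [T]
Right side: [L^-4 M^-2 T^5]

The two sides have different dimensions, so the equation is NOT dimensionally consistent.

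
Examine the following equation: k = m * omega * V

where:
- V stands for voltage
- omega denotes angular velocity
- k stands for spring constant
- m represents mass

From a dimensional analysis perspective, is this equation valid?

No

V (voltage) has dimensions [I^-1 L^2 M T^-3].
omega (angular velocity) has dimensions [T^-1].
k (spring constant) has dimensions [M T^-2].
m (mass) has dimensions [M].

Left side: [M T^-2]
Right side: [I^-1 L^2 M^2 T^-4]

The two sides have different dimensions, so the equation is NOT dimensionally consistent.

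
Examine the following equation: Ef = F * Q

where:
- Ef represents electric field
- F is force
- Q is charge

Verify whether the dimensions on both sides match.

No

Ef (electric field) has dimensions [I^-1 L M T^-3].
F (force) has dimensions [L M T^-2].
Q (charge) has dimensions [I T].

Left side: [I^-1 L M T^-3]
Right side: [I L M T^-1]

The two sides have different dimensions, so the equation is NOT dimensionally consistent.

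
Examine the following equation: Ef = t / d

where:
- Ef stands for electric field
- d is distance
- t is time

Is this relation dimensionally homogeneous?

No

Ef (electric field) has dimensions [I^-1 L M T^-3].
d (distance) has dimensions [L].
t (time) has dimensions [T].

Left side: [I^-1 L M T^-3]
Right side: [L^-1 T]

The two sides have different dimensions, so the equation is NOT dimensionally consistent.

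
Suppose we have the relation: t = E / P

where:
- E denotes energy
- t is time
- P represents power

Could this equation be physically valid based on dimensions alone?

Yes

E (energy) has dimensions [L^2 M T^-2].
t (time) has dimensions [T].
P (power) has dimensions [L^2 M T^-3].

Left side: [T]
Right side: [T]

Both sides have the same dimensions, so the equation is dimensionally consistent.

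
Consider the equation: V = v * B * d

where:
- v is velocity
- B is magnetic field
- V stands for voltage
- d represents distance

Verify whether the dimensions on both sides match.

Yes

v (velocity) has dimensions [L T^-1].
B (magnetic field) has dimensions [I^-1 M T^-2].
V (voltage) has dimensions [I^-1 L^2 M T^-3].
d (distance) has dimensions [L].

Left side: [I^-1 L^2 M T^-3]
Right side: [I^-1 L^2 M T^-3]

Both sides have the same dimensions, so the equation is dimensionally consistent.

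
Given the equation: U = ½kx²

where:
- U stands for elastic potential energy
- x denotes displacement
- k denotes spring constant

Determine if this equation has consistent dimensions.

Yes

U (elastic potential energy) has dimensions [L^2 M T^-2].
x (displacement) has dimensions [L].
k (spring constant) has dimensions [M T^-2].

Left side: [L^2 M T^-2]
Right side: [L^2 M T^-2]

Both sides have the same dimensions, so the equation is dimensionally consistent.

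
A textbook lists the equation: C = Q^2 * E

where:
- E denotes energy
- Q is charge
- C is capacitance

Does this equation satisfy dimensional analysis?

No

E (energy) has dimensions [L^2 M T^-2].
Q (charge) has dimensions [I T].
C (capacitance) has dimensions [I^2 L^-2 M^-1 T^4].

Left side: [I^2 L^-2 M^-1 T^4]
Right side: [I^2 L^2 M]

The two sides have different dimensions, so the equation is NOT dimensionally consistent.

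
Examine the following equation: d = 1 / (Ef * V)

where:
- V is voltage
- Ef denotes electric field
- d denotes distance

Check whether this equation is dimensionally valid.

No

V (voltage) has dimensions [I^-1 L^2 M T^-3].
Ef (electric field) has dimensions [I^-1 L M T^-3].
d (distance) has dimensions [L].

Left side: [L]
Right side: [I^2 L^-3 M^-2 T^6]

The two sides have different dimensions, so the equation is NOT dimensionally consistent.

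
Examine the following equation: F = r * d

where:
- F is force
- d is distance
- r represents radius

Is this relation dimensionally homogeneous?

No

F (force) has dimensions [L M T^-2].
d (distance) has dimensions [L].
r (radius) has dimensions [L].

Left side: [L M T^-2]
Right side: [L^2]

The two sides have different dimensions, so the equation is NOT dimensionally consistent.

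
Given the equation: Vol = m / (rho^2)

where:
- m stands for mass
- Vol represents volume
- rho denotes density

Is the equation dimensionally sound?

No

m (mass) has dimensions [M].
Vol (volume) has dimensions [L^3].
rho (density) has dimensions [L^-3 M].

Left side: [L^3]
Right side: [L^6 M^-1]

The two sides have different dimensions, so the equation is NOT dimensionally consistent.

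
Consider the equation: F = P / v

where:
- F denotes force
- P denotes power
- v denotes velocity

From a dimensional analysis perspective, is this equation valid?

Yes

F (force) has dimensions [L M T^-2].
P (power) has dimensions [L^2 M T^-3].
v (velocity) has dimensions [L T^-1].

Left side: [L M T^-2]
Right side: [L M T^-2]

Both sides have the same dimensions, so the equation is dimensionally consistent.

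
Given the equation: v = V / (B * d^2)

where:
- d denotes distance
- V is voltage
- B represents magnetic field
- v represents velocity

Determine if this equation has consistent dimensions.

No

d (distance) has dimensions [L].
V (voltage) has dimensions [I^-1 L^2 M T^-3].
B (magnetic field) has dimensions [I^-1 M T^-2].
v (velocity) has dimensions [L T^-1].

Left side: [L T^-1]
Right side: [T^-1]

The two sides have different dimensions, so the equation is NOT dimensionally consistent.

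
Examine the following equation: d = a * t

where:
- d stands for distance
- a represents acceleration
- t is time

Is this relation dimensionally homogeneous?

No

d (distance) has dimensions [L].
a (acceleration) has dimensions [L T^-2].
t (time) has dimensions [T].

Left side: [L]
Right side: [L T^-1]

The two sides have different dimensions, so the equation is NOT dimensionally consistent.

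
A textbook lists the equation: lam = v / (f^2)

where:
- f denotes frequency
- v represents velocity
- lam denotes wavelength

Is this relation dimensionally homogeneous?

No

f (frequency) has dimensions [T^-1].
v (velocity) has dimensions [L T^-1].
lam (wavelength) has dimensions [L].

Left side: [L]
Right side: [L T]

The two sides have different dimensions, so the equation is NOT dimensionally consistent.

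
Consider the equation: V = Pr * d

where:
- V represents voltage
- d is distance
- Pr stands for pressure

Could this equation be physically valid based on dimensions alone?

No

V (voltage) has dimensions [I^-1 L^2 M T^-3].
d (distance) has dimensions [L].
Pr (pressure) has dimensions [L^-1 M T^-2].

Left side: [I^-1 L^2 M T^-3]
Right side: [M T^-2]

The two sides have different dimensions, so the equation is NOT dimensionally consistent.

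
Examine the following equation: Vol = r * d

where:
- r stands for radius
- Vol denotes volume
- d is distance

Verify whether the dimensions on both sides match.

No

r (radius) has dimensions [L].
Vol (volume) has dimensions [L^3].
d (distance) has dimensions [L].

Left side: [L^3]
Right side: [L^2]

The two sides have different dimensions, so the equation is NOT dimensionally consistent.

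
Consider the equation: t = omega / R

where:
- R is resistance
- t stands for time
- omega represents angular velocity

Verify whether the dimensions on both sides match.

No

R (resistance) has dimensions [I^-2 L^2 M T^-3].
t (time) has dimensions [T].
omega (angular velocity) has dimensions [T^-1].

Left side: [T]
Right side: [I^2 L^-2 M^-1 T^2]

The two sides have different dimensions, so the equation is NOT dimensionally consistent.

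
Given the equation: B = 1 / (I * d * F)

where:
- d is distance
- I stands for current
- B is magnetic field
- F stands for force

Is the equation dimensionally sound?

No

d (distance) has dimensions [L].
I (current) has dimensions [I].
B (magnetic field) has dimensions [I^-1 M T^-2].
F (force) has dimensions [L M T^-2].

Left side: [I^-1 M T^-2]
Right side: [I^-1 L^-2 M^-1 T^2]

The two sides have different dimensions, so the equation is NOT dimensionally consistent.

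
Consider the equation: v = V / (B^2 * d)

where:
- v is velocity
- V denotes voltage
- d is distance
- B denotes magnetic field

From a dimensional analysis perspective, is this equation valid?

No

v (velocity) has dimensions [L T^-1].
V (voltage) has dimensions [I^-1 L^2 M T^-3].
d (distance) has dimensions [L].
B (magnetic field) has dimensions [I^-1 M T^-2].

Left side: [L T^-1]
Right side: [I L M^-1 T]

The two sides have different dimensions, so the equation is NOT dimensionally consistent.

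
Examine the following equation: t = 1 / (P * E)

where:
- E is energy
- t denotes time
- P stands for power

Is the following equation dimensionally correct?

No

E (energy) has dimensions [L^2 M T^-2].
t (time) has dimensions [T].
P (power) has dimensions [L^2 M T^-3].

Left side: [T]
Right side: [L^-4 M^-2 T^5]

The two sides have different dimensions, so the equation is NOT dimensionally consistent.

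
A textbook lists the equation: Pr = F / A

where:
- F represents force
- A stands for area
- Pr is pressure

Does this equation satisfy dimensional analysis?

Yes

F (force) has dimensions [L M T^-2].
A (area) has dimensions [L^2].
Pr (pressure) has dimensions [L^-1 M T^-2].

Left side: [L^-1 M T^-2]
Right side: [L^-1 M T^-2]

Both sides have the same dimensions, so the equation is dimensionally consistent.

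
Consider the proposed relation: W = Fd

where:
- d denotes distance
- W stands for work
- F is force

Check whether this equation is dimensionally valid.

Yes

d (distance) has dimensions [L].
W (work) has dimensions [L^2 M T^-2].
F (force) has dimensions [L M T^-2].

Left side: [L^2 M T^-2]
Right side: [L^2 M T^-2]

Both sides have the same dimensions, so the equation is dimensionally consistent.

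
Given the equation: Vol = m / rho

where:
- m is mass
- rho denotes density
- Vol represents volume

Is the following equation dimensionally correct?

Yes

m (mass) has dimensions [M].
rho (density) has dimensions [L^-3 M].
Vol (volume) has dimensions [L^3].

Left side: [L^3]
Right side: [L^3]

Both sides have the same dimensions, so the equation is dimensionally consistent.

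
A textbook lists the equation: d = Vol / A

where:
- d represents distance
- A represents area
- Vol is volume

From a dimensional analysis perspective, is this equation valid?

Yes

d (distance) has dimensions [L].
A (area) has dimensions [L^2].
Vol (volume) has dimensions [L^3].

Left side: [L]
Right side: [L]

Both sides have the same dimensions, so the equation is dimensionally consistent.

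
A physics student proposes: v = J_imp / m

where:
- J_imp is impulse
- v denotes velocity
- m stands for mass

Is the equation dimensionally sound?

Yes

J_imp (impulse) has dimensions [L M T^-1].
v (velocity) has dimensions [L T^-1].
m (mass) has dimensions [M].

Left side: [L T^-1]
Right side: [L T^-1]

Both sides have the same dimensions, so the equation is dimensionally consistent.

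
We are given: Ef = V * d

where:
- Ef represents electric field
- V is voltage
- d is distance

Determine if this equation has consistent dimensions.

No

Ef (electric field) has dimensions [I^-1 L M T^-3].
V (voltage) has dimensions [I^-1 L^2 M T^-3].
d (distance) has dimensions [L].

Left side: [I^-1 L M T^-3]
Right side: [I^-1 L^3 M T^-3]

The two sides have different dimensions, so the equation is NOT dimensionally consistent.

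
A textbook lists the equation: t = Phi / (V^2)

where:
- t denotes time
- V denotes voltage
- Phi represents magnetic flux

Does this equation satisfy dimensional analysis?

No

t (time) has dimensions [T].
V (voltage) has dimensions [I^-1 L^2 M T^-3].
Phi (magnetic flux) has dimensions [I^-1 L^2 M T^-2].

Left side: [T]
Right side: [I L^-2 M^-1 T^4]

The two sides have different dimensions, so the equation is NOT dimensionally consistent.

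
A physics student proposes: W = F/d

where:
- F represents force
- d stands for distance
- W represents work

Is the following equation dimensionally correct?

No

F (force) has dimensions [L M T^-2].
d (distance) has dimensions [L].
W (work) has dimensions [L^2 M T^-2].

Left side: [L^2 M T^-2]
Right side: [M T^-2]

The two sides have different dimensions, so the equation is NOT dimensionally consistent.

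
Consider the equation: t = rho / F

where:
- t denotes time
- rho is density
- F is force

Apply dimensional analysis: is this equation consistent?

No

t (time) has dimensions [T].
rho (density) has dimensions [L^-3 M].
F (force) has dimensions [L M T^-2].

Left side: [T]
Right side: [L^-4 T^2]

The two sides have different dimensions, so the equation is NOT dimensionally consistent.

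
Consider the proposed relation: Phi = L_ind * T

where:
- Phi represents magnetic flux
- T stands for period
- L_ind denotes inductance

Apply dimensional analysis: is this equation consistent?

No

Phi (magnetic flux) has dimensions [I^-1 L^2 M T^-2].
T (period) has dimensions [T].
L_ind (inductance) has dimensions [I^-2 L^2 M T^-2].

Left side: [I^-1 L^2 M T^-2]
Right side: [I^-2 L^2 M T^-1]

The two sides have different dimensions, so the equation is NOT dimensionally consistent.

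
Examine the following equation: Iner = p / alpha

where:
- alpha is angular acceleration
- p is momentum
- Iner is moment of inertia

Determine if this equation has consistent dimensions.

No

alpha (angular acceleration) has dimensions [T^-2].
p (momentum) has dimensions [L M T^-1].
Iner (moment of inertia) has dimensions [L^2 M].

Left side: [L^2 M]
Right side: [L M T]

The two sides have different dimensions, so the equation is NOT dimensionally consistent.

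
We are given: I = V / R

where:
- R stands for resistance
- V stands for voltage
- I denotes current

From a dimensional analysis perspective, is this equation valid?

Yes

R (resistance) has dimensions [I^-2 L^2 M T^-3].
V (voltage) has dimensions [I^-1 L^2 M T^-3].
I (current) has dimensions [I].

Left side: [I]
Right side: [I]

Both sides have the same dimensions, so the equation is dimensionally consistent.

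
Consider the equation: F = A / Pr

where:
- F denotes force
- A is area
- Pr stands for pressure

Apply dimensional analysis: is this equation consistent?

No

F (force) has dimensions [L M T^-2].
A (area) has dimensions [L^2].
Pr (pressure) has dimensions [L^-1 M T^-2].

Left side: [L M T^-2]
Right side: [L^3 M^-1 T^2]

The two sides have different dimensions, so the equation is NOT dimensionally consistent.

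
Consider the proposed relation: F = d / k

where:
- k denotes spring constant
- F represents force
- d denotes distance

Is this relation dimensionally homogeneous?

No

k (spring constant) has dimensions [M T^-2].
F (force) has dimensions [L M T^-2].
d (distance) has dimensions [L].

Left side: [L M T^-2]
Right side: [L M^-1 T^2]

The two sides have different dimensions, so the equation is NOT dimensionally consistent.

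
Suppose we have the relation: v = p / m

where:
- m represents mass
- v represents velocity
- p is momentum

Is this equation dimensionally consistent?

Yes

m (mass) has dimensions [M].
v (velocity) has dimensions [L T^-1].
p (momentum) has dimensions [L M T^-1].

Left side: [L T^-1]
Right side: [L T^-1]

Both sides have the same dimensions, so the equation is dimensionally consistent.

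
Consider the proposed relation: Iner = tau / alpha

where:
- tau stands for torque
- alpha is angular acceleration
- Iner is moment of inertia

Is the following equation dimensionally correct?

Yes

tau (torque) has dimensions [L^2 M T^-2].
alpha (angular acceleration) has dimensions [T^-2].
Iner (moment of inertia) has dimensions [L^2 M].

Left side: [L^2 M]
Right side: [L^2 M]

Both sides have the same dimensions, so the equation is dimensionally consistent.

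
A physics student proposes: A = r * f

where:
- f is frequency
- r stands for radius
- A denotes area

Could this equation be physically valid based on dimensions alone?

No

f (frequency) has dimensions [T^-1].
r (radius) has dimensions [L].
A (area) has dimensions [L^2].

Left side: [L^2]
Right side: [L T^-1]

The two sides have different dimensions, so the equation is NOT dimensionally consistent.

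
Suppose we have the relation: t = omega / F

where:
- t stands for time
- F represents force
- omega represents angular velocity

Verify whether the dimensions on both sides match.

No

t (time) has dimensions [T].
F (force) has dimensions [L M T^-2].
omega (angular velocity) has dimensions [T^-1].

Left side: [T]
Right side: [L^-1 M^-1 T]

The two sides have different dimensions, so the equation is NOT dimensionally consistent.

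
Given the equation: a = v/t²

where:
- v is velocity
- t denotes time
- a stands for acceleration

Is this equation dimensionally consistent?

No

v (velocity) has dimensions [L T^-1].
t (time) has dimensions [T].
a (acceleration) has dimensions [L T^-2].

Left side: [L T^-2]
Right side: [L T^-3]

The two sides have different dimensions, so the equation is NOT dimensionally consistent.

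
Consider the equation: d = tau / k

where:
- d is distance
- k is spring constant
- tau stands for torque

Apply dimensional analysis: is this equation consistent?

No

d (distance) has dimensions [L].
k (spring constant) has dimensions [M T^-2].
tau (torque) has dimensions [L^2 M T^-2].

Left side: [L]
Right side: [L^2]

The two sides have different dimensions, so the equation is NOT dimensionally consistent.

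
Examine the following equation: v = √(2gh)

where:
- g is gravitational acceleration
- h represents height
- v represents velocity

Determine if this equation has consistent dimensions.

Yes

g (gravitational acceleration) has dimensions [L T^-2].
h (height) has dimensions [L].
v (velocity) has dimensions [L T^-1].

Left side: [L T^-1]
Right side: [L T^-1]

Both sides have the same dimensions, so the equation is dimensionally consistent.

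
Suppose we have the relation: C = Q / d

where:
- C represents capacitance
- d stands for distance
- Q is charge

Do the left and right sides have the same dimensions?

No

C (capacitance) has dimensions [I^2 L^-2 M^-1 T^4].
d (distance) has dimensions [L].
Q (charge) has dimensions [I T].

Left side: [I^2 L^-2 M^-1 T^4]
Right side: [I L^-1 T]

The two sides have different dimensions, so the equation is NOT dimensionally consistent.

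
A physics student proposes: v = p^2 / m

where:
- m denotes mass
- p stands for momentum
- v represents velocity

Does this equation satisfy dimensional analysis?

No

m (mass) has dimensions [M].
p (momentum) has dimensions [L M T^-1].
v (velocity) has dimensions [L T^-1].

Left side: [L T^-1]
Right side: [L^2 M T^-2]

The two sides have different dimensions, so the equation is NOT dimensionally consistent.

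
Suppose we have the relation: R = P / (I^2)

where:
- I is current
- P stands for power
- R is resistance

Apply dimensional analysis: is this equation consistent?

Yes

I (current) has dimensions [I].
P (power) has dimensions [L^2 M T^-3].
R (resistance) has dimensions [I^-2 L^2 M T^-3].

Left side: [I^-2 L^2 M T^-3]
Right side: [I^-2 L^2 M T^-3]

Both sides have the same dimensions, so the equation is dimensionally consistent.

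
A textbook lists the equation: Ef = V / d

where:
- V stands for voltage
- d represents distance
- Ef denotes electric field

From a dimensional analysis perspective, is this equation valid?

Yes

V (voltage) has dimensions [I^-1 L^2 M T^-3].
d (distance) has dimensions [L].
Ef (electric field) has dimensions [I^-1 L M T^-3].

Left side: [I^-1 L M T^-3]
Right side: [I^-1 L M T^-3]

Both sides have the same dimensions, so the equation is dimensionally consistent.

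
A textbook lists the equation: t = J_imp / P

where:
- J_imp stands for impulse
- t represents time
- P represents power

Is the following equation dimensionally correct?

No

J_imp (impulse) has dimensions [L M T^-1].
t (time) has dimensions [T].
P (power) has dimensions [L^2 M T^-3].

Left side: [T]
Right side: [L^-1 T^2]

The two sides have different dimensions, so the equation is NOT dimensionally consistent.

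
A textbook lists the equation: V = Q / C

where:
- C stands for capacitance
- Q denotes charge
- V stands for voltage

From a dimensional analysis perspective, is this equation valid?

Yes

C (capacitance) has dimensions [I^2 L^-2 M^-1 T^4].
Q (charge) has dimensions [I T].
V (voltage) has dimensions [I^-1 L^2 M T^-3].

Left side: [I^-1 L^2 M T^-3]
Right side: [I^-1 L^2 M T^-3]

Both sides have the same dimensions, so the equation is dimensionally consistent.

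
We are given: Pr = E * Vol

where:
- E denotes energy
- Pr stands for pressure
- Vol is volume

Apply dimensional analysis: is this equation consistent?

No

E (energy) has dimensions [L^2 M T^-2].
Pr (pressure) has dimensions [L^-1 M T^-2].
Vol (volume) has dimensions [L^3].

Left side: [L^-1 M T^-2]
Right side: [L^5 M T^-2]

The two sides have different dimensions, so the equation is NOT dimensionally consistent.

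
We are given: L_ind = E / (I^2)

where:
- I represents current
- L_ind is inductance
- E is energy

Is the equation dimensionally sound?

Yes

I (current) has dimensions [I].
L_ind (inductance) has dimensions [I^-2 L^2 M T^-2].
E (energy) has dimensions [L^2 M T^-2].

Left side: [I^-2 L^2 M T^-2]
Right side: [I^-2 L^2 M T^-2]

Both sides have the same dimensions, so the equation is dimensionally consistent.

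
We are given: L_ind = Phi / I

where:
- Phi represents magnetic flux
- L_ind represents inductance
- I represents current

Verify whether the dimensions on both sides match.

Yes

Phi (magnetic flux) has dimensions [I^-1 L^2 M T^-2].
L_ind (inductance) has dimensions [I^-2 L^2 M T^-2].
I (current) has dimensions [I].

Left side: [I^-2 L^2 M T^-2]
Right side: [I^-2 L^2 M T^-2]

Both sides have the same dimensions, so the equation is dimensionally consistent.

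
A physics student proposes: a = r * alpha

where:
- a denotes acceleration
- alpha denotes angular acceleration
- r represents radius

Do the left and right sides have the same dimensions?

Yes

a (acceleration) has dimensions [L T^-2].
alpha (angular acceleration) has dimensions [T^-2].
r (radius) has dimensions [L].

Left side: [L T^-2]
Right side: [L T^-2]

Both sides have the same dimensions, so the equation is dimensionally consistent.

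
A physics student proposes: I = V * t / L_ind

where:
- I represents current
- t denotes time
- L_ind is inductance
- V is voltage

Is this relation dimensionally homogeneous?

Yes

I (current) has dimensions [I].
t (time) has dimensions [T].
L_ind (inductance) has dimensions [I^-2 L^2 M T^-2].
V (voltage) has dimensions [I^-1 L^2 M T^-3].

Left side: [I]
Right side: [I]

Both sides have the same dimensions, so the equation is dimensionally consistent.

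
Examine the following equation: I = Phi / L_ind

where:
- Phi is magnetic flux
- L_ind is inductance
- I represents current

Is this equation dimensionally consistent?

Yes

Phi (magnetic flux) has dimensions [I^-1 L^2 M T^-2].
L_ind (inductance) has dimensions [I^-2 L^2 M T^-2].
I (current) has dimensions [I].

Left side: [I]
Right side: [I]

Both sides have the same dimensions, so the equation is dimensionally consistent.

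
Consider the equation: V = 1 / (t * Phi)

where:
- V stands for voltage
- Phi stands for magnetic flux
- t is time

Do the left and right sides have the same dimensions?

No

V (voltage) has dimensions [I^-1 L^2 M T^-3].
Phi (magnetic flux) has dimensions [I^-1 L^2 M T^-2].
t (time) has dimensions [T].

Left side: [I^-1 L^2 M T^-3]
Right side: [I L^-2 M^-1 T]

The two sides have different dimensions, so the equation is NOT dimensionally consistent.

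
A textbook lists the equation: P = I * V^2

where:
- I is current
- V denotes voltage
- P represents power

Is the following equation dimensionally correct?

No

I (current) has dimensions [I].
V (voltage) has dimensions [I^-1 L^2 M T^-3].
P (power) has dimensions [L^2 M T^-3].

Left side: [L^2 M T^-3]
Right side: [I^-1 L^4 M^2 T^-6]

The two sides have different dimensions, so the equation is NOT dimensionally consistent.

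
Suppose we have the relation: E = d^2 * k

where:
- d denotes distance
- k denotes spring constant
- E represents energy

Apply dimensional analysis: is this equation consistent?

Yes

d (distance) has dimensions [L].
k (spring constant) has dimensions [M T^-2].
E (energy) has dimensions [L^2 M T^-2].

Left side: [L^2 M T^-2]
Right side: [L^2 M T^-2]

Both sides have the same dimensions, so the equation is dimensionally consistent.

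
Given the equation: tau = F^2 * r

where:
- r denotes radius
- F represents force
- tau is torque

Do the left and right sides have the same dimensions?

No

r (radius) has dimensions [L].
F (force) has dimensions [L M T^-2].
tau (torque) has dimensions [L^2 M T^-2].

Left side: [L^2 M T^-2]
Right side: [L^3 M^2 T^-4]

The two sides have different dimensions, so the equation is NOT dimensionally consistent.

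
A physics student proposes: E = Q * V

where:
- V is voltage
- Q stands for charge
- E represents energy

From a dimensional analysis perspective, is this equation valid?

Yes

V (voltage) has dimensions [I^-1 L^2 M T^-3].
Q (charge) has dimensions [I T].
E (energy) has dimensions [L^2 M T^-2].

Left side: [L^2 M T^-2]
Right side: [L^2 M T^-2]

Both sides have the same dimensions, so the equation is dimensionally consistent.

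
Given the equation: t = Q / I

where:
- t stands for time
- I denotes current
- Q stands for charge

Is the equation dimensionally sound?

Yes

t (time) has dimensions [T].
I (current) has dimensions [I].
Q (charge) has dimensions [I T].

Left side: [T]
Right side: [T]

Both sides have the same dimensions, so the equation is dimensionally consistent.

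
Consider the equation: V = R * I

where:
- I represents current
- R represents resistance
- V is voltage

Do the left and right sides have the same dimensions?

Yes

I (current) has dimensions [I].
R (resistance) has dimensions [I^-2 L^2 M T^-3].
V (voltage) has dimensions [I^-1 L^2 M T^-3].

Left side: [I^-1 L^2 M T^-3]
Right side: [I^-1 L^2 M T^-3]

Both sides have the same dimensions, so the equation is dimensionally consistent.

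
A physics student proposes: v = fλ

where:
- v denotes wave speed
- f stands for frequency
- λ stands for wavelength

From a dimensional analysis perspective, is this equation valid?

Yes

v (wave speed) has dimensions [L T^-1].
f (frequency) has dimensions [T^-1].
λ (wavelength) has dimensions [L].

Left side: [L T^-1]
Right side: [L T^-1]

Both sides have the same dimensions, so the equation is dimensionally consistent.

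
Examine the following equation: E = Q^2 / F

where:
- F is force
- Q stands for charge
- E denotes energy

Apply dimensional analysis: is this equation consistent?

No

F (force) has dimensions [L M T^-2].
Q (charge) has dimensions [I T].
E (energy) has dimensions [L^2 M T^-2].

Left side: [L^2 M T^-2]
Right side: [I^2 L^-1 M^-1 T^4]

The two sides have different dimensions, so the equation is NOT dimensionally consistent.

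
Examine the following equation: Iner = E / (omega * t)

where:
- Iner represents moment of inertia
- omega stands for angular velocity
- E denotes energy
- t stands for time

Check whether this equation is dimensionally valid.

No

Iner (moment of inertia) has dimensions [L^2 M].
omega (angular velocity) has dimensions [T^-1].
E (energy) has dimensions [L^2 M T^-2].
t (time) has dimensions [T].

Left side: [L^2 M]
Right side: [L^2 M T^-2]

The two sides have different dimensions, so the equation is NOT dimensionally consistent.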